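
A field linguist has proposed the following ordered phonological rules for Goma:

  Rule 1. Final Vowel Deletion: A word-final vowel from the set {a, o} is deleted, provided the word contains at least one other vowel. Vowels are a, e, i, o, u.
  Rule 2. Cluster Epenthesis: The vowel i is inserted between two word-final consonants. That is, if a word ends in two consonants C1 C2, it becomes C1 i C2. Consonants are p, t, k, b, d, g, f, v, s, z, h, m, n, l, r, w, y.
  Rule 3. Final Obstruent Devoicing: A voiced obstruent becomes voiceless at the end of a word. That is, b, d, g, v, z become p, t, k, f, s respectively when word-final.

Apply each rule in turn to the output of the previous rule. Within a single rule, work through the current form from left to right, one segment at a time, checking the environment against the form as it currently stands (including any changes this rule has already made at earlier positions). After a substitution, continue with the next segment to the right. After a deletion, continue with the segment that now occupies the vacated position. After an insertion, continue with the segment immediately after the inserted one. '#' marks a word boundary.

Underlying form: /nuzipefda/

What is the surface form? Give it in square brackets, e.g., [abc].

Rule 1 Final Vowel Deletion: [nuzipefda] → [nuzipefd]
Rule 2 Cluster Epenthesis: [nuzipefd] → [nuzipefid]
Rule 3 Final Obstruent Devoicing: [nuzipefid] → [nuzipefit]

[nuzipefit]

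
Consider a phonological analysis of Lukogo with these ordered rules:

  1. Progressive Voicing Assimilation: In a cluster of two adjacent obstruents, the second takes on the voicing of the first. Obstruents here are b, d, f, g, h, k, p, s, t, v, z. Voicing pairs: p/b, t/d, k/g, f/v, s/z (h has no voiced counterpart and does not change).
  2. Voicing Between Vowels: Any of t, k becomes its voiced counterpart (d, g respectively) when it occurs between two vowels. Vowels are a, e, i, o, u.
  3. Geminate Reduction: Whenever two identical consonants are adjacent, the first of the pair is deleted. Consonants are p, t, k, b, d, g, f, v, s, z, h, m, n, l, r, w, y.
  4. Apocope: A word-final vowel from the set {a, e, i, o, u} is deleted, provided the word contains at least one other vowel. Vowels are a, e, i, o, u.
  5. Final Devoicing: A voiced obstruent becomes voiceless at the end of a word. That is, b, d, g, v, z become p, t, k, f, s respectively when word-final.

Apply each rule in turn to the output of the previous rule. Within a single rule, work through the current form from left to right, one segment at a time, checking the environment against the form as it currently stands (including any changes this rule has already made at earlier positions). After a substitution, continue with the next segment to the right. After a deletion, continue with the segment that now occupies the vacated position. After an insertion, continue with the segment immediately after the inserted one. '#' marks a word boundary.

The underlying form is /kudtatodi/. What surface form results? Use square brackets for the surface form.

1 Progressive Voicing Assimilation: [kudtatodi] → [kuddatodi]
2 Voicing Between Vowels: [kuddatodi] → [kuddadodi]
3 Geminate Reduction: [kuddadodi] → [kudadodi]
4 Apocope: [kudadodi] → [kudadod]
5 Final Devoicing: [kudadod] → [kudadot]

[kudadot]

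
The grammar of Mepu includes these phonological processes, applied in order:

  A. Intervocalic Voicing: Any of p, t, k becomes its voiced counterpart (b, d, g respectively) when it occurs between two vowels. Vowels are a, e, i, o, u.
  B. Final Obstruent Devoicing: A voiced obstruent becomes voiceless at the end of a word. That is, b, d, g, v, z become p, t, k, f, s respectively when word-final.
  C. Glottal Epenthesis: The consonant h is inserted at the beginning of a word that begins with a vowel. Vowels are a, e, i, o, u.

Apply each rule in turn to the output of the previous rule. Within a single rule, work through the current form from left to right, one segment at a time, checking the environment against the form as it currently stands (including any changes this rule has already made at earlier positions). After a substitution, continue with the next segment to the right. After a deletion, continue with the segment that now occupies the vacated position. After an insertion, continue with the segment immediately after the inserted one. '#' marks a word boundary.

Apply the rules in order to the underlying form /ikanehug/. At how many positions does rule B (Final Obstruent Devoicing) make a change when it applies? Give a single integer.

A Intervocalic Voicing: [ikanehug] → [iganehug]
B Final Obstruent Devoicing: [iganehug] → [iganehuk]
C Glottal Epenthesis: [iganehuk] → [higanehuk]
Rule B changed 1 position(s).

1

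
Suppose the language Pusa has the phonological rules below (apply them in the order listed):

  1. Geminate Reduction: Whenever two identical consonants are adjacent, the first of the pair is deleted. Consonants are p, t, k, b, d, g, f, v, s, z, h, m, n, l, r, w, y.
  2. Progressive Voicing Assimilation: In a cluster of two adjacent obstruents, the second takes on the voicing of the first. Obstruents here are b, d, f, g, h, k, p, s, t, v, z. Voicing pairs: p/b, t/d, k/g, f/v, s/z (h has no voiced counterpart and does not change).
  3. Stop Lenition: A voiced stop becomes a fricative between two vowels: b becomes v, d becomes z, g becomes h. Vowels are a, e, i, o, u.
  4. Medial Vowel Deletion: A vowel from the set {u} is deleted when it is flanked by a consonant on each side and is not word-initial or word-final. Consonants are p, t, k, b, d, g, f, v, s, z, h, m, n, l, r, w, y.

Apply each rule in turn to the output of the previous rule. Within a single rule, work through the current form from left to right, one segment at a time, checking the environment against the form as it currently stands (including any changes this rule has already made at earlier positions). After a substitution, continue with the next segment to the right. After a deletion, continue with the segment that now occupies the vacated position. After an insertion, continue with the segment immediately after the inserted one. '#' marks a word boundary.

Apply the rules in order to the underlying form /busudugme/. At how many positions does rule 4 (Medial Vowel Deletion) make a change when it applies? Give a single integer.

3

1 Geminate Reduction: no change — [busudugme]
2 Progressive Voicing Assimilation: no change — [busudugme]
3 Stop Lenition: [busudugme] → [busuzugme]
4 Medial Vowel Deletion: [busuzugme] → [bszgme]
Rule 4 changed 3 position(s).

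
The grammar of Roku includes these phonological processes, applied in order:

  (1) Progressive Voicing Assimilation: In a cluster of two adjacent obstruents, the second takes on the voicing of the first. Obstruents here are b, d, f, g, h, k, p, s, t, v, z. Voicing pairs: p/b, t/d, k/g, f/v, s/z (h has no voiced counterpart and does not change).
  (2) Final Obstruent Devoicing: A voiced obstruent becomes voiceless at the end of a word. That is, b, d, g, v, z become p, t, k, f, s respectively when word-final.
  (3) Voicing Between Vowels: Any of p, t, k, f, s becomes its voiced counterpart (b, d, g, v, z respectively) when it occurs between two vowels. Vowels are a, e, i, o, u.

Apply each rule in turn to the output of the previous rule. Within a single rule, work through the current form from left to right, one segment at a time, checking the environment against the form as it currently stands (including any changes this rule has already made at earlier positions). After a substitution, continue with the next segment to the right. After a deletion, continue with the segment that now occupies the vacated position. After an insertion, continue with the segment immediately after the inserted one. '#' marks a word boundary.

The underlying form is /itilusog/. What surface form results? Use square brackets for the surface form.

(1) Progressive Voicing Assimilation: no change — [itilusog]
(2) Final Obstruent Devoicing: [itilusog] → [itilusok]
(3) Voicing Between Vowels: [itilusok] → [idiluzok]

[idiluzok]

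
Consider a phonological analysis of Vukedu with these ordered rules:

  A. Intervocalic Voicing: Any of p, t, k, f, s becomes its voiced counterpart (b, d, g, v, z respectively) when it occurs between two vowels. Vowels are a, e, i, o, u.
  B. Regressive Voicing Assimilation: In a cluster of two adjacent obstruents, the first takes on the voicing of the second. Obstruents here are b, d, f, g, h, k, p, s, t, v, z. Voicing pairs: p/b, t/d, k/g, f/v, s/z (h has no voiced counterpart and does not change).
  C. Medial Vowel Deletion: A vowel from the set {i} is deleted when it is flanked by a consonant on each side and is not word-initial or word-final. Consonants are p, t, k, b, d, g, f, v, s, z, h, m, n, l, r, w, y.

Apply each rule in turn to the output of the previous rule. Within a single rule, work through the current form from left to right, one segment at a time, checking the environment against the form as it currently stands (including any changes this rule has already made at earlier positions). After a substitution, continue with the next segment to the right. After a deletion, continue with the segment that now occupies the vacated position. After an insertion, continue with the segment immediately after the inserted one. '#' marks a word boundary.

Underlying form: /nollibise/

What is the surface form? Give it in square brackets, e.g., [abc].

A Intervocalic Voicing: [nollibise] → [nollibize]
B Regressive Voicing Assimilation: no change — [nollibize]
C Medial Vowel Deletion: [nollibize] → [nollbze]

[nollbze]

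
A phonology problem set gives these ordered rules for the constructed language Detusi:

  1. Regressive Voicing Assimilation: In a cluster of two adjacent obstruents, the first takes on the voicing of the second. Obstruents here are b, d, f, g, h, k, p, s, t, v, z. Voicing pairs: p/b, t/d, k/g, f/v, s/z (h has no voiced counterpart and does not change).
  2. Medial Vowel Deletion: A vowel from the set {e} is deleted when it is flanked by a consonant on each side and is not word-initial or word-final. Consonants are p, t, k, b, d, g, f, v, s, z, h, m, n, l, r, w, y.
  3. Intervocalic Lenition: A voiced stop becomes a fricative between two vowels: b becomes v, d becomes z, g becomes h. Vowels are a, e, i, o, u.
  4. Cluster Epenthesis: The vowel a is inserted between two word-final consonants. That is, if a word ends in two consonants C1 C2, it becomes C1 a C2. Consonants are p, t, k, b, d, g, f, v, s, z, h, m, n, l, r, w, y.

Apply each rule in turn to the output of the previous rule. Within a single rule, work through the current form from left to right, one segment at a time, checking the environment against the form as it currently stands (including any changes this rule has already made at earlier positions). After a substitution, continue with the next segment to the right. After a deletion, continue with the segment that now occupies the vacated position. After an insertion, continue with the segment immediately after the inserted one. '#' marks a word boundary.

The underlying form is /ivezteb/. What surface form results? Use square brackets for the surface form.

1 Regressive Voicing Assimilation: [ivezteb] → [ivesteb]
2 Medial Vowel Deletion: [ivesteb] → [ivstb]
3 Intervocalic Lenition: no change — [ivstb]
4 Cluster Epenthesis: [ivstb] → [ivstab]

[ivstab]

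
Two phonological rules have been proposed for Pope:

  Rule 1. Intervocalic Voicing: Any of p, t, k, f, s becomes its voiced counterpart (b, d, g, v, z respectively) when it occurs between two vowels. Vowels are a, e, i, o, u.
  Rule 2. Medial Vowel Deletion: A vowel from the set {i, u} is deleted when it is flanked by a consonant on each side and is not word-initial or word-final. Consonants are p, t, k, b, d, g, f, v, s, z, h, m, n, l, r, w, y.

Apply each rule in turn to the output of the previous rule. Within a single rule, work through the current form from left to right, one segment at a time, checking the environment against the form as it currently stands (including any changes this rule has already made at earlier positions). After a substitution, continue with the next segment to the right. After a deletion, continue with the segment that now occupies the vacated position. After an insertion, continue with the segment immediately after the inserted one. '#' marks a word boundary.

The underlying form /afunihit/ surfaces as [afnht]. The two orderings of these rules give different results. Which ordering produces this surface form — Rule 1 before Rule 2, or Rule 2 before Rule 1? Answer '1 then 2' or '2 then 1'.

2 then 1

Order 1 then 2:
  1 Intervocalic Voicing: [afunihit] → [avunihit]
  2 Medial Vowel Deletion: [avunihit] → [avnht]
  result: [avnht]
Order 2 then 1:
  2 Medial Vowel Deletion: [afunihit] → [afnht]
  1 Intervocalic Voicing: no change — [afnht]
  result: [afnht]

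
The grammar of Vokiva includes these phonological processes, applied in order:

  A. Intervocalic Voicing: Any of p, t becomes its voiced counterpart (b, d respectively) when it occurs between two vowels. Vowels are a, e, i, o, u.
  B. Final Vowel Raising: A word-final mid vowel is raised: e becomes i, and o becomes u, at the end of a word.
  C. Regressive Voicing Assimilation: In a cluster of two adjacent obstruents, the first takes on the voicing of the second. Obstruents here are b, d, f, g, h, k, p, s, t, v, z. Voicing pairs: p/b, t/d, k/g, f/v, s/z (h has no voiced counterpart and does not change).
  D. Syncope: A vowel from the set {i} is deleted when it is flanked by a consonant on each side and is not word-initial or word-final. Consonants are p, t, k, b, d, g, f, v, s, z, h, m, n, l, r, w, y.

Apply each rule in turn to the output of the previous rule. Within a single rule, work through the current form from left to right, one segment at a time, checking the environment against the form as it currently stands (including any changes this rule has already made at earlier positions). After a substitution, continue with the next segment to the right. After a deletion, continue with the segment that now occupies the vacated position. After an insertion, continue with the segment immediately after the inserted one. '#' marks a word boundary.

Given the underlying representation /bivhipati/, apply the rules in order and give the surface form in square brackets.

A Intervocalic Voicing: [bivhipati] → [bivhibadi]
B Final Vowel Raising: no change — [bivhibadi]
C Regressive Voicing Assimilation: [bivhibadi] → [bifhibadi]
D Syncope: [bifhibadi] → [bfhbadi]

[bfhbadi]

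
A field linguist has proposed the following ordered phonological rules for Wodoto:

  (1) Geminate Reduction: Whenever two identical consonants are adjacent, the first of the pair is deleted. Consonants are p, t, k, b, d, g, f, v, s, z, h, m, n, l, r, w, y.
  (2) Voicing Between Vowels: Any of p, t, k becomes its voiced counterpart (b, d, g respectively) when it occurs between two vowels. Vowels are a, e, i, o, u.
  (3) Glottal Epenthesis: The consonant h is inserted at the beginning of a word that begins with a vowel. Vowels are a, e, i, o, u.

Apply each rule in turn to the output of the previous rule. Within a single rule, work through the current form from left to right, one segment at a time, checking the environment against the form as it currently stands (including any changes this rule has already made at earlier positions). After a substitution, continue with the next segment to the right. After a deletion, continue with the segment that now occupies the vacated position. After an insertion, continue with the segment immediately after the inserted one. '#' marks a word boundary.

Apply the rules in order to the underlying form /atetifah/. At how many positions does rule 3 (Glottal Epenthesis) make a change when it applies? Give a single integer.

(1) Geminate Reduction: no change — [atetifah]
(2) Voicing Between Vowels: [atetifah] → [adedifah]
(3) Glottal Epenthesis: [adedifah] → [hadedifah]
Rule 3 changed 1 position(s).

1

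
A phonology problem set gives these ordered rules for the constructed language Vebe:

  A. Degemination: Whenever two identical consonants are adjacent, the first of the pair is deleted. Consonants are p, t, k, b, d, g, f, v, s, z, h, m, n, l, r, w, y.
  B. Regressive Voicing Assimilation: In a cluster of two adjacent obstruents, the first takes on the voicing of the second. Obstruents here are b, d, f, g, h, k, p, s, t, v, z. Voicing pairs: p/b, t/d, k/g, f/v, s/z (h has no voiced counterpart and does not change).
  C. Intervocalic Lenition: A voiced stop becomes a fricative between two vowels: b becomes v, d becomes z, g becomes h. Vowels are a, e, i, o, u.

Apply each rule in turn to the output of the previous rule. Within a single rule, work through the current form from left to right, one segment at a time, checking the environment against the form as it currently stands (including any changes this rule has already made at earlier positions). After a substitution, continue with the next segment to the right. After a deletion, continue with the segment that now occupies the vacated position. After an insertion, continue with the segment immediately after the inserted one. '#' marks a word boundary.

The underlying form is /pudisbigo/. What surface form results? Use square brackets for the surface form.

[puzizbiho]

A Degemination: no change — [pudisbigo]
B Regressive Voicing Assimilation: [pudisbigo] → [pudizbigo]
C Intervocalic Lenition: [pudizbigo] → [puzizbiho]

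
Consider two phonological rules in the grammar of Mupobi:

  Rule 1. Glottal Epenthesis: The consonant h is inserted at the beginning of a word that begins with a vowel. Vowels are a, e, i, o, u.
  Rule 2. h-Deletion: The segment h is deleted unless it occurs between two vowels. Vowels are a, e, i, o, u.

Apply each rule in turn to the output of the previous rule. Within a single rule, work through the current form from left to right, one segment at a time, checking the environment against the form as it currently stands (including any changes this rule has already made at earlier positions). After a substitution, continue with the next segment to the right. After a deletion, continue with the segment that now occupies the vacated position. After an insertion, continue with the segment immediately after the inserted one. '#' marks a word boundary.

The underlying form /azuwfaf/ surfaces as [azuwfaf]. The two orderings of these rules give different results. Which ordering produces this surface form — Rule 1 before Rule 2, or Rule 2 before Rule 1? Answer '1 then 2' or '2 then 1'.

Order 1 then 2:
  1 Glottal Epenthesis: [azuwfaf] → [hazuwfaf]
  2 h-Deletion: [hazuwfaf] → [azuwfaf]
  result: [azuwfaf]
Order 2 then 1:
  2 h-Deletion: no change — [azuwfaf]
  1 Glottal Epenthesis: [azuwfaf] → [hazuwfaf]
  result: [hazuwfaf]

1 then 2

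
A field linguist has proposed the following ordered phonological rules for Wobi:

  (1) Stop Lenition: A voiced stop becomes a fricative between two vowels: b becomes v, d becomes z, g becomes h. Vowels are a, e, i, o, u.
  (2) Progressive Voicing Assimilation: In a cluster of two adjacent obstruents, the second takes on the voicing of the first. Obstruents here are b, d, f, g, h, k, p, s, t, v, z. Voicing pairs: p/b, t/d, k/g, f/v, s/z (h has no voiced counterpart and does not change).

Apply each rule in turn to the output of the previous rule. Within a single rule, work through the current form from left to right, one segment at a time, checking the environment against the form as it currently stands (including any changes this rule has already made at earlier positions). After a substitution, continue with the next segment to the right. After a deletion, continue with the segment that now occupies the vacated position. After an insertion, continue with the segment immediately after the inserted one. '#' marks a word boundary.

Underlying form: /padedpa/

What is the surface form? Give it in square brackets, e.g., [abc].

(1) Stop Lenition: [padedpa] → [pazedpa]
(2) Progressive Voicing Assimilation: [pazedpa] → [pazedba]

[pazedba]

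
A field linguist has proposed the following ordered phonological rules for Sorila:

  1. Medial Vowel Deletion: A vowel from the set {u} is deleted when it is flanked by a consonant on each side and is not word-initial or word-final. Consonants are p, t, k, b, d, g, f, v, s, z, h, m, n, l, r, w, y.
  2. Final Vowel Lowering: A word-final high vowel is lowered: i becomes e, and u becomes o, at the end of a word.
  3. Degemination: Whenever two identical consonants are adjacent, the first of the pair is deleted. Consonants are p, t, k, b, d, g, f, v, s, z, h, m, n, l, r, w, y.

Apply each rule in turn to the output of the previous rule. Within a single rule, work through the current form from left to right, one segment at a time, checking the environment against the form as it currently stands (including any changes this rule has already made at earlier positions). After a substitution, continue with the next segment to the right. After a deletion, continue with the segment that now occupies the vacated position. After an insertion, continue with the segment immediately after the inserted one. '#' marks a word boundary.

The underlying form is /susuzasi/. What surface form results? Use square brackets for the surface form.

[szase]

1 Medial Vowel Deletion: [susuzasi] → [sszasi]
2 Final Vowel Lowering: [sszasi] → [sszase]
3 Degemination: [sszase] → [szase]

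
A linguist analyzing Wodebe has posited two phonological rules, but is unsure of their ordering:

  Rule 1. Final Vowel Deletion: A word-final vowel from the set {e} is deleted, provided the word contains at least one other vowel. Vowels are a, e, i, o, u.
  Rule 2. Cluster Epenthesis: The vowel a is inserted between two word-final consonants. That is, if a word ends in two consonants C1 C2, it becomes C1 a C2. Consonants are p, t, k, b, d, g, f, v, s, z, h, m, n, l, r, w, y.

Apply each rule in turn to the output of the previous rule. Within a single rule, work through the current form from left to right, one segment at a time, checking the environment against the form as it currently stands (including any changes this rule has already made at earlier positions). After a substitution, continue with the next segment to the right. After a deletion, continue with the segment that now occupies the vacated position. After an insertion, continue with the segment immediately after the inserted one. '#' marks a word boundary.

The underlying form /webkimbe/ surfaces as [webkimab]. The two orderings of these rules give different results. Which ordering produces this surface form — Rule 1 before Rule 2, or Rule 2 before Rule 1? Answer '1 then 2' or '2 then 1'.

Order 1 then 2:
  1 Final Vowel Deletion: [webkimbe] → [webkimb]
  2 Cluster Epenthesis: [webkimb] → [webkimab]
  result: [webkimab]
Order 2 then 1:
  2 Cluster Epenthesis: no change — [webkimbe]
  1 Final Vowel Deletion: [webkimbe] → [webkimb]
  result: [webkimb]

1 then 2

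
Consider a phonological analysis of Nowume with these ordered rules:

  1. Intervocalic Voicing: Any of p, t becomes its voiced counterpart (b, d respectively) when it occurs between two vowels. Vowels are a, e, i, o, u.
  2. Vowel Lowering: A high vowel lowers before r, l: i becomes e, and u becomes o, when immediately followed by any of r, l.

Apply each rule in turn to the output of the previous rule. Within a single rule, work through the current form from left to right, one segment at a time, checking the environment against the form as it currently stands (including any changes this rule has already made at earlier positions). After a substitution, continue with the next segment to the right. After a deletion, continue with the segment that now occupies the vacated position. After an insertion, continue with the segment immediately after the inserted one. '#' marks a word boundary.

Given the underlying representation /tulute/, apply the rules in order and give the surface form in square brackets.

[tolude]

1 Intervocalic Voicing: [tulute] → [tulude]
2 Vowel Lowering: [tulude] → [tolude]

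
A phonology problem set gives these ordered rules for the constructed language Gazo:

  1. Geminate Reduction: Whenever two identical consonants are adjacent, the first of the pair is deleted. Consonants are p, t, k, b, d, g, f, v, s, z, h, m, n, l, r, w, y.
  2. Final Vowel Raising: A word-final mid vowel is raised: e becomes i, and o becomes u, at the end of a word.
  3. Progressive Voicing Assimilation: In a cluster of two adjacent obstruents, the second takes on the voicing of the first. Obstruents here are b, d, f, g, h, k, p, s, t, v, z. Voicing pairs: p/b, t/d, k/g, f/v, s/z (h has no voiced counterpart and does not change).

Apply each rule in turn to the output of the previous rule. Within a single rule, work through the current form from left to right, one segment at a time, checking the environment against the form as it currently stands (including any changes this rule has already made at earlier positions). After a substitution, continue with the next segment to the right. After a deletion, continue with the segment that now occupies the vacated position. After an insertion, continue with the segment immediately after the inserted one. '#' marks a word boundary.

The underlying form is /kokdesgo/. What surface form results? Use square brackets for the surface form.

[koktesku]

1 Geminate Reduction: no change — [kokdesgo]
2 Final Vowel Raising: [kokdesgo] → [kokdesgu]
3 Progressive Voicing Assimilation: [kokdesgu] → [koktesku]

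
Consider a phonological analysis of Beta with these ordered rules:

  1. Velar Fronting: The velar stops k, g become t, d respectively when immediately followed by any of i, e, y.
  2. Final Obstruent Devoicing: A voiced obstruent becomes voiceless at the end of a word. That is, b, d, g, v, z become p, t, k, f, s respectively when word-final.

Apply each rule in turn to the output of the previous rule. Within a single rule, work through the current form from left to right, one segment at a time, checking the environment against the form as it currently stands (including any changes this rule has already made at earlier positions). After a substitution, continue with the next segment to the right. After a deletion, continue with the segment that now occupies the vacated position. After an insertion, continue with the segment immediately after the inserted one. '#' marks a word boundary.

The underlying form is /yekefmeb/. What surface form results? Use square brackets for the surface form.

[yetefmep]

1 Velar Fronting: [yekefmeb] → [yetefmeb]
2 Final Obstruent Devoicing: [yetefmeb] → [yetefmep]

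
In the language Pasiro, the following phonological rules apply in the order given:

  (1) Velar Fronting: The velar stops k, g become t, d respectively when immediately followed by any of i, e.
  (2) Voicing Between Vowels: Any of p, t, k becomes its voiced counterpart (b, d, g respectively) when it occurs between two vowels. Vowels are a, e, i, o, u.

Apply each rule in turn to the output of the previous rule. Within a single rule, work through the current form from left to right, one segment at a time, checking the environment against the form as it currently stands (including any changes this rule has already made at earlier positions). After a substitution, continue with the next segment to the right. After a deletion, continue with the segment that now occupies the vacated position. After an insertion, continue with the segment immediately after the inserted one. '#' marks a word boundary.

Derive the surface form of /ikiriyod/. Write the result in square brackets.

(1) Velar Fronting: [ikiriyod] → [itiriyod]
(2) Voicing Between Vowels: [itiriyod] → [idiriyod]

[idiriyod]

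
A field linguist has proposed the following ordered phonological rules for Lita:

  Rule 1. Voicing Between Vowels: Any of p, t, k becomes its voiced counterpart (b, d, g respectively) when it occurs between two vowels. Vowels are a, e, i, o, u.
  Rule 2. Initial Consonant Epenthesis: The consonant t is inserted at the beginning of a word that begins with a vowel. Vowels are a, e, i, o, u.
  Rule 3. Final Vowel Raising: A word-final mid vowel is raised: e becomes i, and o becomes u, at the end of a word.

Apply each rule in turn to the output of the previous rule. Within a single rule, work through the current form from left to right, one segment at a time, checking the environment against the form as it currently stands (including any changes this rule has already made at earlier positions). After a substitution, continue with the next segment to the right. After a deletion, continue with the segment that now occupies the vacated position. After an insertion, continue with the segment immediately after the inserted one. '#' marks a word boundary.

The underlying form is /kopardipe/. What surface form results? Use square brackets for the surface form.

Rule 1 Voicing Between Vowels: [kopardipe] → [kobardibe]
Rule 2 Initial Consonant Epenthesis: no change — [kobardibe]
Rule 3 Final Vowel Raising: [kobardibe] → [kobardibi]

[kobardibi]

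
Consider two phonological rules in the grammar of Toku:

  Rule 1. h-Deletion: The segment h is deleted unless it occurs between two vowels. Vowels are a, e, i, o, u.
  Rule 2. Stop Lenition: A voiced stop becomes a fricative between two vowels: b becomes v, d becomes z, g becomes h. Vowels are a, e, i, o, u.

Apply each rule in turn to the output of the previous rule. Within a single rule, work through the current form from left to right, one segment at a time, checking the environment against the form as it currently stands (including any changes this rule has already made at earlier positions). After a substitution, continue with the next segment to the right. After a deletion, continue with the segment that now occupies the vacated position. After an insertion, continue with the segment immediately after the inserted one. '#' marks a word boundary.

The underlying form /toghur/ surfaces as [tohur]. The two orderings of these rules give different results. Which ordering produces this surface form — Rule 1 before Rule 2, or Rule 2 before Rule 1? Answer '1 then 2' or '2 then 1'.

1 then 2

Order 1 then 2:
  1 h-Deletion: [toghur] → [togur]
  2 Stop Lenition: [togur] → [tohur]
  result: [tohur]
Order 2 then 1:
  2 Stop Lenition: no change — [toghur]
  1 h-Deletion: [toghur] → [togur]
  result: [togur]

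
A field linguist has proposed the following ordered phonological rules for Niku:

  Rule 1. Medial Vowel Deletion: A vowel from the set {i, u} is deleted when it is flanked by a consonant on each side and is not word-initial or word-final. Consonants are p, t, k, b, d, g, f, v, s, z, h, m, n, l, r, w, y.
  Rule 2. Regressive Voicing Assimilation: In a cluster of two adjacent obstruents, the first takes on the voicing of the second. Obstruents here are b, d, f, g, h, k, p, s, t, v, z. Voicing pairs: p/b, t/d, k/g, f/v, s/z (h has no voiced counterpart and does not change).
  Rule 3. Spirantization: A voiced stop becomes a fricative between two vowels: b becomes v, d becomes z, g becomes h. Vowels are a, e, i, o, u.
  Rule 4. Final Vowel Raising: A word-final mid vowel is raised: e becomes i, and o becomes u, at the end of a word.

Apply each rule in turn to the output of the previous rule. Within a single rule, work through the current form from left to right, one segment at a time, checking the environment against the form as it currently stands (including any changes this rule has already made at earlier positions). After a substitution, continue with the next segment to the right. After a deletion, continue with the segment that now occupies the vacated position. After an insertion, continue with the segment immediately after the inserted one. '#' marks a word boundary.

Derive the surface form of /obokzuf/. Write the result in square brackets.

[ovogsf]

Rule 1 Medial Vowel Deletion: [obokzuf] → [obokzf]
Rule 2 Regressive Voicing Assimilation: [obokzf] → [obogsf]
Rule 3 Spirantization: [obogsf] → [ovogsf]
Rule 4 Final Vowel Raising: no change — [ovogsf]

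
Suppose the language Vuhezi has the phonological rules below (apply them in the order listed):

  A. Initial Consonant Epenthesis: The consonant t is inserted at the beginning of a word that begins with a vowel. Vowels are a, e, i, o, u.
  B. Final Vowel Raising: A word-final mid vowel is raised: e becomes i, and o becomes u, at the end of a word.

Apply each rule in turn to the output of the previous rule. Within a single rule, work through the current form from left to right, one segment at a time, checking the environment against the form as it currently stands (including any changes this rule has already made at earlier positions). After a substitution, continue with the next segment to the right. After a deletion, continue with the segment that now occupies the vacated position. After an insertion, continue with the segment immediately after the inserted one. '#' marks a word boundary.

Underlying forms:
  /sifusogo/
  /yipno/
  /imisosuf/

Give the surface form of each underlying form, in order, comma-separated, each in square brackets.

[sifusogu], [yipnu], [timisosuf]

/sifusogo/:
  A Initial Consonant Epenthesis: no change — [sifusogo]
  B Final Vowel Raising: [sifusogo] → [sifusogu]
/yipno/:
  A Initial Consonant Epenthesis: no change — [yipno]
  B Final Vowel Raising: [yipno] → [yipnu]
/imisosuf/:
  A Initial Consonant Epenthesis: [imisosuf] → [timisosuf]
  B Final Vowel Raising: no change — [timisosuf]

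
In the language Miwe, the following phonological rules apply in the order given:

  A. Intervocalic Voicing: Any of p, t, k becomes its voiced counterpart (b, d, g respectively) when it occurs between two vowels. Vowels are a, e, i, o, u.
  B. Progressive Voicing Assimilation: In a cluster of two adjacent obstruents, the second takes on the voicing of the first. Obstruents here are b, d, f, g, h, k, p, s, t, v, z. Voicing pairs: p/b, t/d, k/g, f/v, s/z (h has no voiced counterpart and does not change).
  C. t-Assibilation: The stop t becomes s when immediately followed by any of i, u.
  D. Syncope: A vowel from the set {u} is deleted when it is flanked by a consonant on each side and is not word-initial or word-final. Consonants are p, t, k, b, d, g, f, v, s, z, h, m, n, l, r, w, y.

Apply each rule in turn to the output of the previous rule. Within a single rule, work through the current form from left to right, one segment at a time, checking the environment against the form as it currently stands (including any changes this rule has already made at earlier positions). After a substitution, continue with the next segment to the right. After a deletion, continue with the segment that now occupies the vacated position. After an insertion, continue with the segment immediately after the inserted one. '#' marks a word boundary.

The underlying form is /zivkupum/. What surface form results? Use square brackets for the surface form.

[zivgbm]

A Intervocalic Voicing: [zivkupum] → [zivkubum]
B Progressive Voicing Assimilation: [zivkubum] → [zivgubum]
C t-Assibilation: no change — [zivgubum]
D Syncope: [zivgubum] → [zivgbm]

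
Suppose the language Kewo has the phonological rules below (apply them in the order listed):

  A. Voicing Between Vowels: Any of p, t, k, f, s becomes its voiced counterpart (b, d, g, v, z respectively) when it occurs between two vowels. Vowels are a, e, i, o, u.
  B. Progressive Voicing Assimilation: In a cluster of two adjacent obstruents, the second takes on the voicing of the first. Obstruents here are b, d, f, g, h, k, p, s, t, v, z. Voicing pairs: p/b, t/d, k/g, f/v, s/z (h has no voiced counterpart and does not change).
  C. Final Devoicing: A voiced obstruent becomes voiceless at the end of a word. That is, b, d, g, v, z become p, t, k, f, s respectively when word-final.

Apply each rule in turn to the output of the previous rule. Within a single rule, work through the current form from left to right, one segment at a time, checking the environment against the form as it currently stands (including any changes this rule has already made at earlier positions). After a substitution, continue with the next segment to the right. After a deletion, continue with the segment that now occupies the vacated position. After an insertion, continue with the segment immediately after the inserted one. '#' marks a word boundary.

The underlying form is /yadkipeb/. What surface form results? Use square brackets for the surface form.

A Voicing Between Vowels: [yadkipeb] → [yadkibeb]
B Progressive Voicing Assimilation: [yadkibeb] → [yadgibeb]
C Final Devoicing: [yadgibeb] → [yadgibep]

[yadgibep]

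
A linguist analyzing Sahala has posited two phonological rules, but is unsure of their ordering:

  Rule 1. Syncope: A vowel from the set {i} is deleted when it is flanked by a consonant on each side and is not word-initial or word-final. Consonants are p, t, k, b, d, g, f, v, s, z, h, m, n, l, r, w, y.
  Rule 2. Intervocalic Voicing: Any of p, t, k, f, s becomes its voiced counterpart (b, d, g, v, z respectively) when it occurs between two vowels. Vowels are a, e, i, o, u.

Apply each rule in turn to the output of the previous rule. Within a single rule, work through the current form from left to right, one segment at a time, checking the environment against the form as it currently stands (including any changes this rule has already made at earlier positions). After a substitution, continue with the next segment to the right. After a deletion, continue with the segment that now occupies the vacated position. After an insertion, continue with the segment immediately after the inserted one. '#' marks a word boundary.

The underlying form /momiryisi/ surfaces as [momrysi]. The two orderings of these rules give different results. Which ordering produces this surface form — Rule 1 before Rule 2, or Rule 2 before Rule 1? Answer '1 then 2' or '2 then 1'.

Order 1 then 2:
  1 Syncope: [momiryisi] → [momrysi]
  2 Intervocalic Voicing: no change — [momrysi]
  result: [momrysi]
Order 2 then 1:
  2 Intervocalic Voicing: [momiryisi] → [momiryizi]
  1 Syncope: [momiryizi] → [momryzi]
  result: [momryzi]

1 then 2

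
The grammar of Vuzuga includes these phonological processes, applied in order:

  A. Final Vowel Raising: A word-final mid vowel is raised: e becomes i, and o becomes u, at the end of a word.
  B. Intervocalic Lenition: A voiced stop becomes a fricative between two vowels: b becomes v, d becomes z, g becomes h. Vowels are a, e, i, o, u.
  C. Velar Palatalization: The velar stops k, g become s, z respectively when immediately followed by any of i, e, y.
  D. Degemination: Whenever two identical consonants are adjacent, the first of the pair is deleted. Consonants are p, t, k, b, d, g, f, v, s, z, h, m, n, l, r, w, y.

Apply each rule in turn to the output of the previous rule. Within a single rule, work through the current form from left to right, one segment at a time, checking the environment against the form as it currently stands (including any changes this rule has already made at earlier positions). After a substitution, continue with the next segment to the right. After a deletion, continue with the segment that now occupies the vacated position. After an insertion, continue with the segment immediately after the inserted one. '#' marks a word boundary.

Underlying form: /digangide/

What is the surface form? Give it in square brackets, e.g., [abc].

[dihanzizi]

A Final Vowel Raising: [digangide] → [digangidi]
B Intervocalic Lenition: [digangidi] → [dihangizi]
C Velar Palatalization: [dihangizi] → [dihanzizi]
D Degemination: no change — [dihanzizi]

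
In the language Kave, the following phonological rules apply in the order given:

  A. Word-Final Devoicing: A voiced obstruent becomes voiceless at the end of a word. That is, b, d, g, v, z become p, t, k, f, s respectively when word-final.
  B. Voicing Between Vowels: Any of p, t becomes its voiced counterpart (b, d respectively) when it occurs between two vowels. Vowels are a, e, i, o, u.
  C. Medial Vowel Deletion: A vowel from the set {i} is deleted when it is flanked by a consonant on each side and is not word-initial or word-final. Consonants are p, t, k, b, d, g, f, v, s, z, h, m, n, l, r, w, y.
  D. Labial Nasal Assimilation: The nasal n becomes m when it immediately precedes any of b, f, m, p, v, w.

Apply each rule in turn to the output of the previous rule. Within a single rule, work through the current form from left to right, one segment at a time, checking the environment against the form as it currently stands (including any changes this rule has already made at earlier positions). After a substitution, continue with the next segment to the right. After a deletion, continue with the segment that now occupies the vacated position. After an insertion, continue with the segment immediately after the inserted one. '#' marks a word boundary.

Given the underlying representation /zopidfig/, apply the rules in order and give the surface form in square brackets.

A Word-Final Devoicing: [zopidfig] → [zopidfik]
B Voicing Between Vowels: [zopidfik] → [zobidfik]
C Medial Vowel Deletion: [zobidfik] → [zobdfk]
D Labial Nasal Assimilation: no change — [zobdfk]

[zobdfk]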